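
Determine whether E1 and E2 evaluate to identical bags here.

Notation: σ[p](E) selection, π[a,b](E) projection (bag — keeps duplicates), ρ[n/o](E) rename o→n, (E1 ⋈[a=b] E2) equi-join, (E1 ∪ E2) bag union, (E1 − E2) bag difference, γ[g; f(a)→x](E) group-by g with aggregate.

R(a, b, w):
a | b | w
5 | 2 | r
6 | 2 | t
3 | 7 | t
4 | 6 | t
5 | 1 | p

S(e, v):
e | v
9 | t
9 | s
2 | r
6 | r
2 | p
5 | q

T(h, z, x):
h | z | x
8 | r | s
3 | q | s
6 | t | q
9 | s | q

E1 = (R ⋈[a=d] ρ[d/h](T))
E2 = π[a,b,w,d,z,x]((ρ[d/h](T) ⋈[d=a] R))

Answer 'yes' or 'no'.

E1 row counts bottom-up:
  R → 5
  T → 4
  ρ[d/h](T) → 4
  (R ⋈[a=d] ρ[d/h](T)) → 2
E2 row counts bottom-up:
  T → 4
  ρ[d/h](T) → 4
  R → 5
  (ρ[d/h](T) ⋈[d=a] R) → 2
  π[a,b,w,d,z,x]((ρ[d/h](T) ⋈[d=a] R)) → 2

E1 and E2 produce the same multiset:
a | b | w | d | z | x
3 | 7 | t | 3 | q | s
6 | 2 | t | 6 | t | q

yes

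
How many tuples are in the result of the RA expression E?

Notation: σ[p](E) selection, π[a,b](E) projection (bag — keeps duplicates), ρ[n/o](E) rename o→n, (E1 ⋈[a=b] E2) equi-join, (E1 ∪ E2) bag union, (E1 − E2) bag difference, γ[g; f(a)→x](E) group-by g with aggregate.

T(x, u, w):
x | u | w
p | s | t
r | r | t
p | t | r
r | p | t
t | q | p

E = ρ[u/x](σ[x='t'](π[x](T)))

Stepwise |·|:
  T → 5
  π[x](T) → 5
  σ[x='t'](π[x](T)) → 1
  ρ[u/x](σ[x='t'](π[x](T))) → 1

|E| = 1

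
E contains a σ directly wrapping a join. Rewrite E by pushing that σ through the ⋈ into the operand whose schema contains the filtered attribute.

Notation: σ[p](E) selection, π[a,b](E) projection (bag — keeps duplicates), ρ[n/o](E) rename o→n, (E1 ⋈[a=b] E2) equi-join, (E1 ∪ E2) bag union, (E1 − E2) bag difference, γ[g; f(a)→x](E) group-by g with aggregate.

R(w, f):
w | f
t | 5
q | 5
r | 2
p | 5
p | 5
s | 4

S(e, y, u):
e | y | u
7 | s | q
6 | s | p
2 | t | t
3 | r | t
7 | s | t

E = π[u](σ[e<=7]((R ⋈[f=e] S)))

σ filters on e, owned by the right side.
E' = π[u]((R ⋈[f=e] σ[e<=7](S)))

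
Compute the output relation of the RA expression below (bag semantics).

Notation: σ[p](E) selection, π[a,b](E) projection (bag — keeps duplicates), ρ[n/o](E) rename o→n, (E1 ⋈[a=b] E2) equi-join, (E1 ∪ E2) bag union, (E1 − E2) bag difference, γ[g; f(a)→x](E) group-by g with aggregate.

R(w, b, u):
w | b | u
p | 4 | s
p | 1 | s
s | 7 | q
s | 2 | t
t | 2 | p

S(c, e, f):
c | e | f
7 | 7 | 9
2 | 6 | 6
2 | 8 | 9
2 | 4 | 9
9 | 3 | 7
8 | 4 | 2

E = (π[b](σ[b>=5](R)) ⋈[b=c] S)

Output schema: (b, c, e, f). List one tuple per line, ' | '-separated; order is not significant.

Row counts bottom-up:
  R → 5
  σ[b>=5](R) → 1
  π[b](σ[b>=5](R)) → 1
  S → 6
  (π[b](σ[b>=5](R)) ⋈[b=c] S) → 1

== RESULT ==
b | c | e | f
7 | 7 | 7 | 9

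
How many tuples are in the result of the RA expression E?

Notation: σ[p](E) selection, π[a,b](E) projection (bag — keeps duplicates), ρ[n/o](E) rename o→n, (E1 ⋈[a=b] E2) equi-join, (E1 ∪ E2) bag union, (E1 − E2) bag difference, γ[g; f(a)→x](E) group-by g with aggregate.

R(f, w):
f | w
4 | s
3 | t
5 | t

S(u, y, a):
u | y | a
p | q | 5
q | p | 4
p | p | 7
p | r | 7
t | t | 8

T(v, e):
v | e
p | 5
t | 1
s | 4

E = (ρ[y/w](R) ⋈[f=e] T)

Stepwise |·|:
  R → 3
  ρ[y/w](R) → 3
  T → 3
  (ρ[y/w](R) ⋈[f=e] T) → 2

|E| = 2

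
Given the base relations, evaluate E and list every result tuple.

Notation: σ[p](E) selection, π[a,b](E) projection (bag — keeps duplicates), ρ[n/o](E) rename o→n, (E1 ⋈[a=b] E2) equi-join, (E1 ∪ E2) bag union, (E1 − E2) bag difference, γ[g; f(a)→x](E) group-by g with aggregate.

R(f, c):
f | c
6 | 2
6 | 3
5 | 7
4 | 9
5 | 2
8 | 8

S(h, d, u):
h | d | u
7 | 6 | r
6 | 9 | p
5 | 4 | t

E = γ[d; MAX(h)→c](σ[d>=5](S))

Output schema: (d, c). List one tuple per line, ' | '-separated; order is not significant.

Subexpression sizes:
  S → 3
  σ[d>=5](S) → 2
  γ[d; MAX(h)→c](σ[d>=5](S)) → 2

== RESULT ==
d | c
6 | 7
9 | 6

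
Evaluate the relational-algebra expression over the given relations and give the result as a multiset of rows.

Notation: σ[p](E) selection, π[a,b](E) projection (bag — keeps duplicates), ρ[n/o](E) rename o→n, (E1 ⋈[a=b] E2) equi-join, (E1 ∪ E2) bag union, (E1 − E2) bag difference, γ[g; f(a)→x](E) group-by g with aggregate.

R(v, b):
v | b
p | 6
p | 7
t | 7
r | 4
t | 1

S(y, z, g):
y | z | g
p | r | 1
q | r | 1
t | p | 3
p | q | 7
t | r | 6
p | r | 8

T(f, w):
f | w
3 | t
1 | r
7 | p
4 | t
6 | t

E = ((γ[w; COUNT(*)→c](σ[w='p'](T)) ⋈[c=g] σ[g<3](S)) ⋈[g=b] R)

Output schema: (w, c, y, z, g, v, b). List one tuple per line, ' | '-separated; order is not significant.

Subexpression sizes:
  T → 5
  σ[w='p'](T) → 1
  γ[w; COUNT(*)→c](σ[w='p'](T)) → 1
  S → 6
  σ[g<3](S) → 2
  (γ[w; COUNT(*)→c](σ[w='p'](T)) ⋈[c=g] σ[g<3](S)) → 2
  R → 5
  ((γ[w; COUNT(*)→c](σ[w='p'](T)) ⋈[c=g] σ[g<3](S)) ⋈[g=b] R) → 2

== RESULT ==
w | c | y | z | g | v | b
p | 1 | p | r | 1 | t | 1
p | 1 | q | r | 1 | t | 1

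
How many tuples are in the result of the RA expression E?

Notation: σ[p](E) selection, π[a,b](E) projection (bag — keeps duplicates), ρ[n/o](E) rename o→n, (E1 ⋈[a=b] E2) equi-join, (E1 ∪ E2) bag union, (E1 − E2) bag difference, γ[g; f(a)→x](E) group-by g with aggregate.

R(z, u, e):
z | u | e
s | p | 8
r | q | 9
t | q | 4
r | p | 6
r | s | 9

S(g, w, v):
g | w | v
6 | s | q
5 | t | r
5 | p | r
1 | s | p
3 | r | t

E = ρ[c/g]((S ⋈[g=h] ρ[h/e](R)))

Stepwise |·|:
  S → 5
  R → 5
  ρ[h/e](R) → 5
  (S ⋈[g=h] ρ[h/e](R)) → 1
  ρ[c/g]((S ⋈[g=h] ρ[h/e](R))) → 1

|E| = 1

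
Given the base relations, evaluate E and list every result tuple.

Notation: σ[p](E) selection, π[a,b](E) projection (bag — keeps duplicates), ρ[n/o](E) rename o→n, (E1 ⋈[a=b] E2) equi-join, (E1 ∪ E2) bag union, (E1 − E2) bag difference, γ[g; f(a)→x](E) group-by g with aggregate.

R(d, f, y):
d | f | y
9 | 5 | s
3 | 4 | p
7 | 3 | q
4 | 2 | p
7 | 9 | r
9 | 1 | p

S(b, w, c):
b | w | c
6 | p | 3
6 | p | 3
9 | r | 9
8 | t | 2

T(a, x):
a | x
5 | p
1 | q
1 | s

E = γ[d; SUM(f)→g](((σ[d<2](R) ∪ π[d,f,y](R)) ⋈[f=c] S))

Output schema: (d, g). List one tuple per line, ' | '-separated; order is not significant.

Per-node cardinality:
  R → 6
  σ[d<2](R) → 0
  R → 6
  π[d,f,y](R) → 6
  (σ[d<2](R) ∪ π[d,f,y](R)) → 6
  S → 4
  ((σ[d<2](R) ∪ π[d,f,y](R)) ⋈[f=c] S) → 4
  γ[d; SUM(f)→g](((σ[d<2](R) ∪ π[d,f,y](R)) ⋈[f=c] S)) → 2

== RESULT ==
d | g
4 | 2
7 | 15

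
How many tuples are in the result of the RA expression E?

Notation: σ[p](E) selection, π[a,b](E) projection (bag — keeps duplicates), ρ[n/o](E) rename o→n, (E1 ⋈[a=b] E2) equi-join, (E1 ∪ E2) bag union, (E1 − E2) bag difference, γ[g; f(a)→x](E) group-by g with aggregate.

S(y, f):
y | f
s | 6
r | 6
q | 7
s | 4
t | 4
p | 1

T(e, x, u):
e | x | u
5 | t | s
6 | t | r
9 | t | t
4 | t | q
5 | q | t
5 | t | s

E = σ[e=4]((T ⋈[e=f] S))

Stepwise |·|:
  T → 6
  S → 6
  (T ⋈[e=f] S) → 4
  σ[e=4]((T ⋈[e=f] S)) → 2

|E| = 2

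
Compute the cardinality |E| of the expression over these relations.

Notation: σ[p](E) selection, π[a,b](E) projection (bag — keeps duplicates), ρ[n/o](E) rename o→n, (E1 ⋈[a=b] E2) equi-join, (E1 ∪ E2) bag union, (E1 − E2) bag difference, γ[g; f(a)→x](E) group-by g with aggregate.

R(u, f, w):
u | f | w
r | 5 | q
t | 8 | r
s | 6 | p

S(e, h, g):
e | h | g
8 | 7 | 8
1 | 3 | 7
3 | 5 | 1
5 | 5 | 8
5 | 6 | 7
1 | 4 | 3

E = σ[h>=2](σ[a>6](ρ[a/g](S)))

Per-node cardinality:
  S → 6
  ρ[a/g](S) → 6
  σ[a>6](ρ[a/g](S)) → 4
  σ[h>=2](σ[a>6](ρ[a/g](S))) → 4

|E| = 4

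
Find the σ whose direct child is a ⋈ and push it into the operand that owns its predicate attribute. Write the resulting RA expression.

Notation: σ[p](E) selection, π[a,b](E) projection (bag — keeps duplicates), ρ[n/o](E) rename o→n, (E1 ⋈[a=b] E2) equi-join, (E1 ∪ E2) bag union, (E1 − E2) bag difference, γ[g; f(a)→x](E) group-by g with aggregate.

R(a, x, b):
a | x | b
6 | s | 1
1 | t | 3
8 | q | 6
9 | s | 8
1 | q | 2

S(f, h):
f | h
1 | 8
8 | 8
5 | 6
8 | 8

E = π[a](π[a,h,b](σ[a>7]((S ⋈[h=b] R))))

σ filters on a, owned by the right side.
E' = π[a](π[a,h,b]((S ⋈[h=b] σ[a>7](R))))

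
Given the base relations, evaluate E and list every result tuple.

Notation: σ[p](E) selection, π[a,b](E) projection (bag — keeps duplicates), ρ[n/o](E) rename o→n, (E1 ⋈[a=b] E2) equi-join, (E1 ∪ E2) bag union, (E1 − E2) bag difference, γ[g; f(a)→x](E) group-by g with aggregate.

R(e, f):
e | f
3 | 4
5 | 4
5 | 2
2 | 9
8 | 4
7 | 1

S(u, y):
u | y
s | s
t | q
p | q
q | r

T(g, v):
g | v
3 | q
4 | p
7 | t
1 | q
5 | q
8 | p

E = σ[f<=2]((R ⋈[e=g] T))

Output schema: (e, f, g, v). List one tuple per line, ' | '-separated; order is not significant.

Subexpression sizes:
  R → 6
  T → 6
  (R ⋈[e=g] T) → 5
  σ[f<=2]((R ⋈[e=g] T)) → 2

== RESULT ==
e | f | g | v
5 | 2 | 5 | q
7 | 1 | 7 | t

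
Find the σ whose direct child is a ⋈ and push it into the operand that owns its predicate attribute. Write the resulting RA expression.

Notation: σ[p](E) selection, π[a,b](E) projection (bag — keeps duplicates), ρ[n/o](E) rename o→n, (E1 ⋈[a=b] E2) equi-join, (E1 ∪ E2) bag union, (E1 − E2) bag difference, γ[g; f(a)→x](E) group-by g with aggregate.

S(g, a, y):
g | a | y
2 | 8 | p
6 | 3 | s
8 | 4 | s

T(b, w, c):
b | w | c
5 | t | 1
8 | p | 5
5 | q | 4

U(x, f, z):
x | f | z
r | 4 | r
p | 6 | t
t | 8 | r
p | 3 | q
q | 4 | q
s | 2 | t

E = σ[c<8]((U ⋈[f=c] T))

σ filters on c, owned by the right side.
E' = (U ⋈[f=c] σ[c<8](T))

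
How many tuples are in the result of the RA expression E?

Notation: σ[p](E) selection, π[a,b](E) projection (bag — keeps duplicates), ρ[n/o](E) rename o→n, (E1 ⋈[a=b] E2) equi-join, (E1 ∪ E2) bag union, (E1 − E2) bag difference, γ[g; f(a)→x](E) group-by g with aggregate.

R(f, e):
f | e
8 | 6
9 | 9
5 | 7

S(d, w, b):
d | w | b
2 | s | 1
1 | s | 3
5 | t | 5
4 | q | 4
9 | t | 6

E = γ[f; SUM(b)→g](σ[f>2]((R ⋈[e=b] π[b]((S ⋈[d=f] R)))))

Per-node cardinality:
  R → 3
  S → 5
  R → 3
  (S ⋈[d=f] R) → 2
  π[b]((S ⋈[d=f] R)) → 2
  (R ⋈[e=b] π[b]((S ⋈[d=f] R))) → 1
  σ[f>2]((R ⋈[e=b] π[b]((S ⋈[d=f] R)))) → 1
  γ[f; SUM(b)→g](σ[f>2]((R ⋈[e=b] π[b]((S ⋈[d=f] R))))) → 1

|E| = 1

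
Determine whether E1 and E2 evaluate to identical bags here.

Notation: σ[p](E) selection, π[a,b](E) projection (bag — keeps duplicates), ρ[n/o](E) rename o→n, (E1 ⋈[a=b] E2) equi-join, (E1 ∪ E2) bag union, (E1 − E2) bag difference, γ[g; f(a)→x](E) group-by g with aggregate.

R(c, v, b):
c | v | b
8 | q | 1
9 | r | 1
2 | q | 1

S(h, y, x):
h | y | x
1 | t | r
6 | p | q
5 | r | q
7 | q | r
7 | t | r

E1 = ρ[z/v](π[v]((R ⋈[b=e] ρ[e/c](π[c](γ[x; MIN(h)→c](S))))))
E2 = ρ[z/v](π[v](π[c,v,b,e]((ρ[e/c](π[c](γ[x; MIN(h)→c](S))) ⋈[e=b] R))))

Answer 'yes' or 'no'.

E1 per-node cardinality:
  R → 3
  S → 5
  γ[x; MIN(h)→c](S) → 2
  π[c](γ[x; MIN(h)→c](S)) → 2
  ρ[e/c](π[c](γ[x; MIN(h)→c](S))) → 2
  (R ⋈[b=e] ρ[e/c](π[c](γ[x; MIN(h)→c](S)))) → 3
  π[v]((R ⋈[b=e] ρ[e/c](π[c](γ[x; MIN(h)→c](S))))) → 3
  ρ[z/v](π[v]((R ⋈[b=e] ρ[e/c](π[c](γ[x; MIN(h)→c](S)))))) → 3
E2 per-node cardinality:
  S → 5
  γ[x; MIN(h)→c](S) → 2
  π[c](γ[x; MIN(h)→c](S)) → 2
  ρ[e/c](π[c](γ[x; MIN(h)→c](S))) → 2
  R → 3
  (ρ[e/c](π[c](γ[x; MIN(h)→c](S))) ⋈[e=b] R) → 3
  π[c,v,b,e]((ρ[e/c](π[c](γ[x; MIN(h)→c](S))) ⋈[e=b] R)) → 3
  π[v](π[c,v,b,e]((ρ[e/c](π[c](γ[x; MIN(h)→c](S))) ⋈[e=b] R))) → 3
  ρ[z/v](π[v](π[c,v,b,e]((ρ[e/c](π[c](γ[x; MIN(h)→c](S))) ⋈[e=b] R)))) → 3

E1 and E2 produce the same multiset:
z
q
q
r

yes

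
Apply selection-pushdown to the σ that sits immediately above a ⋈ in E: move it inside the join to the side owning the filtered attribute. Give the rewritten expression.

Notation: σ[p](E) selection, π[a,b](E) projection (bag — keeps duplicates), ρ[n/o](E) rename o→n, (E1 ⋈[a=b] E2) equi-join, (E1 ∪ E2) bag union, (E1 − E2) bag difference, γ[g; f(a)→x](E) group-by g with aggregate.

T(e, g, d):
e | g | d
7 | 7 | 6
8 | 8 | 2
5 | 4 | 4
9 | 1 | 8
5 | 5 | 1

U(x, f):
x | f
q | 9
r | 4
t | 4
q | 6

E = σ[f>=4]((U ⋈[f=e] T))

σ filters on f, owned by the left side.
E' = (σ[f>=4](U) ⋈[f=e] T)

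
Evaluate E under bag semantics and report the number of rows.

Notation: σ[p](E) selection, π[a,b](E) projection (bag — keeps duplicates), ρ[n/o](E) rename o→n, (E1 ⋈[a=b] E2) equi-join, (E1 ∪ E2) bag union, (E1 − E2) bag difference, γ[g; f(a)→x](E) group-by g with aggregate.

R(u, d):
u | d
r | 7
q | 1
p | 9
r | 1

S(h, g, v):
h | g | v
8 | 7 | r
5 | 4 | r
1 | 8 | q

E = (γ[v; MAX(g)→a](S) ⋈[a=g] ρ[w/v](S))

Stepwise |·|:
  S → 3
  γ[v; MAX(g)→a](S) → 2
  S → 3
  ρ[w/v](S) → 3
  (γ[v; MAX(g)→a](S) ⋈[a=g] ρ[w/v](S)) → 2

|E| = 2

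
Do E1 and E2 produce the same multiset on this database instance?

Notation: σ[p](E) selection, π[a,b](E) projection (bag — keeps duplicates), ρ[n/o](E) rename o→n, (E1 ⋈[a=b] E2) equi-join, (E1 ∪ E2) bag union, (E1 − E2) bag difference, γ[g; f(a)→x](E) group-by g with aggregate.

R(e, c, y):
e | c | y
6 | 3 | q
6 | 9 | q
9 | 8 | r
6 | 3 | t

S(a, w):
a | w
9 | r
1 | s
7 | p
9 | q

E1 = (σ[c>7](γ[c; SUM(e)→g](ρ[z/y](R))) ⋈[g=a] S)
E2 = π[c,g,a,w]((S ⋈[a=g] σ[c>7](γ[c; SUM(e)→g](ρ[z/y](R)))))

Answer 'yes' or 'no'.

E1 per-node cardinality:
  R → 4
  ρ[z/y](R) → 4
  γ[c; SUM(e)→g](ρ[z/y](R)) → 3
  σ[c>7](γ[c; SUM(e)→g](ρ[z/y](R))) → 2
  S → 4
  (σ[c>7](γ[c; SUM(e)→g](ρ[z/y](R))) ⋈[g=a] S) → 2
E2 per-node cardinality:
  S → 4
  R → 4
  ρ[z/y](R) → 4
  γ[c; SUM(e)→g](ρ[z/y](R)) → 3
  σ[c>7](γ[c; SUM(e)→g](ρ[z/y](R))) → 2
  (S ⋈[a=g] σ[c>7](γ[c; SUM(e)→g](ρ[z/y](R)))) → 2
  π[c,g,a,w]((S ⋈[a=g] σ[c>7](γ[c; SUM(e)→g](ρ[z/y](R))))) → 2

E1 and E2 produce the same multiset:
c | g | a | w
8 | 9 | 9 | q
8 | 9 | 9 | r

yes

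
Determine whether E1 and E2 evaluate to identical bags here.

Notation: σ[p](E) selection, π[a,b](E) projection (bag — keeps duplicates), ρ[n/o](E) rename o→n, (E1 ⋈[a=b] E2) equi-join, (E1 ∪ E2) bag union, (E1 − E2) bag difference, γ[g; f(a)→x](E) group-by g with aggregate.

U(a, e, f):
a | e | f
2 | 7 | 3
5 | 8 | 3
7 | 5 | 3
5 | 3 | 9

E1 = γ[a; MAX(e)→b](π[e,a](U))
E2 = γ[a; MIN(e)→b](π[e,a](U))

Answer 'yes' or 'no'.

E1 stepwise |·|:
  U → 4
  π[e,a](U) → 4
  γ[a; MAX(e)→b](π[e,a](U)) → 3
E2 stepwise |·|:
  U → 4
  π[e,a](U) → 4
  γ[a; MIN(e)→b](π[e,a](U)) → 3

E1 result:
a | b
2 | 7
5 | 8
7 | 5
E2 result:
a | b
2 | 7
5 | 3
7 | 5
Witness: (5, 8) appears 1× in E1 but 0× in E2.

no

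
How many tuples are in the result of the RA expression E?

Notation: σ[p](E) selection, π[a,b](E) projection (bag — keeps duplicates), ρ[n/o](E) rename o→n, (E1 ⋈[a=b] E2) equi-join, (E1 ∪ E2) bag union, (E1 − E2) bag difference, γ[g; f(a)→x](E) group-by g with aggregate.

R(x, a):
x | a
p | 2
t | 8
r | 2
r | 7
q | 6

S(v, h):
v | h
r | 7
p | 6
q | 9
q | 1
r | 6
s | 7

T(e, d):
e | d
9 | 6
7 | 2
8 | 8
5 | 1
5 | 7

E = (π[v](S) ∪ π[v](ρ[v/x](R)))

Stepwise |·|:
  S → 6
  π[v](S) → 6
  R → 5
  ρ[v/x](R) → 5
  π[v](ρ[v/x](R)) → 5
  (π[v](S) ∪ π[v](ρ[v/x](R))) → 11

|E| = 11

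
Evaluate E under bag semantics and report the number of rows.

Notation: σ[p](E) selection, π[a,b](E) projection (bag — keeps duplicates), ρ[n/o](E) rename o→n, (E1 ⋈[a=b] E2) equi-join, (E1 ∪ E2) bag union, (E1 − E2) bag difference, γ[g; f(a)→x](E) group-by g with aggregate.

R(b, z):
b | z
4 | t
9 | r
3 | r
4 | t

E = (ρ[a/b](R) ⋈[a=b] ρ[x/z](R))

Per-node cardinality:
  R → 4
  ρ[a/b](R) → 4
  R → 4
  ρ[x/z](R) → 4
  (ρ[a/b](R) ⋈[a=b] ρ[x/z](R)) → 6

|E| = 6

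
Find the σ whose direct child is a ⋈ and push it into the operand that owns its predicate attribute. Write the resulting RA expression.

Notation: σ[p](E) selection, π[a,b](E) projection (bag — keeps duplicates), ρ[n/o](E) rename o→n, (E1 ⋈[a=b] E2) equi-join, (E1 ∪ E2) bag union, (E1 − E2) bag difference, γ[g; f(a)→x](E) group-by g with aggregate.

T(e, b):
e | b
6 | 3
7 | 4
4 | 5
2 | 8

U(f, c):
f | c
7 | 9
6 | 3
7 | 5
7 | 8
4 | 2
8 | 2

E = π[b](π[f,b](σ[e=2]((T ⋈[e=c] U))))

σ filters on e, owned by the left side.
E' = π[b](π[f,b]((σ[e=2](T) ⋈[e=c] U)))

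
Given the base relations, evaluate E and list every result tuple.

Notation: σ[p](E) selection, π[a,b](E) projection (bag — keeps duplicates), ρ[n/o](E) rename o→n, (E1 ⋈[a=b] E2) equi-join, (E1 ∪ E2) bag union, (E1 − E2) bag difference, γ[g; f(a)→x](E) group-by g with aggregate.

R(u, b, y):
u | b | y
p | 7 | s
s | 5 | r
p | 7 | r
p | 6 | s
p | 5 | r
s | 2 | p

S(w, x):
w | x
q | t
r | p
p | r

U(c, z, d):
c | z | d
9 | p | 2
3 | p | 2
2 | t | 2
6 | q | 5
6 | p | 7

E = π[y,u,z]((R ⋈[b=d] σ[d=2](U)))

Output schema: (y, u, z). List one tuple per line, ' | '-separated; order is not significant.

Subexpression sizes:
  R → 6
  U → 5
  σ[d=2](U) → 3
  (R ⋈[b=d] σ[d=2](U)) → 3
  π[y,u,z]((R ⋈[b=d] σ[d=2](U))) → 3

== RESULT ==
y | u | z
p | s | p
p | s | p
p | s | t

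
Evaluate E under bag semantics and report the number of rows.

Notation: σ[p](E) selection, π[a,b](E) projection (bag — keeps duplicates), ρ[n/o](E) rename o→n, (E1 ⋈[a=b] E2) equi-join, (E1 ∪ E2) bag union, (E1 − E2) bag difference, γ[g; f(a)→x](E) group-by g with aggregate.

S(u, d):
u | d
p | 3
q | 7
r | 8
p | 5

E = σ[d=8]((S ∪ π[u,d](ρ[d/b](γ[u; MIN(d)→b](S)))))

Stepwise |·|:
  S → 4
  S → 4
  γ[u; MIN(d)→b](S) → 3
  ρ[d/b](γ[u; MIN(d)→b](S)) → 3
  π[u,d](ρ[d/b](γ[u; MIN(d)→b](S))) → 3
  (S ∪ π[u,d](ρ[d/b](γ[u; MIN(d)→b](S)))) → 7
  σ[d=8]((S ∪ π[u,d](ρ[d/b](γ[u; MIN(d)→b](S))))) → 2

|E| = 2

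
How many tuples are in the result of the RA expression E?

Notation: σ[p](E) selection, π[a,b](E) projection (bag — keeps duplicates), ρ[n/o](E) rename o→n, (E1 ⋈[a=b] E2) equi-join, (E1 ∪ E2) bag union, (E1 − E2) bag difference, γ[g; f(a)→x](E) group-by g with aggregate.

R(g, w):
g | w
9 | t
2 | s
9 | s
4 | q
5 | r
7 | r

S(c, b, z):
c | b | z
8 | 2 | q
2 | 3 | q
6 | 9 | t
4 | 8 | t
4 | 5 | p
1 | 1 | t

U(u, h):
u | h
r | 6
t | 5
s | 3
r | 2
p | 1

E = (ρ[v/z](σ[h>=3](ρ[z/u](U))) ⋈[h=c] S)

Stepwise |·|:
  U → 5
  ρ[z/u](U) → 5
  σ[h>=3](ρ[z/u](U)) → 3
  ρ[v/z](σ[h>=3](ρ[z/u](U))) → 3
  S → 6
  (ρ[v/z](σ[h>=3](ρ[z/u](U))) ⋈[h=c] S) → 1

|E| = 1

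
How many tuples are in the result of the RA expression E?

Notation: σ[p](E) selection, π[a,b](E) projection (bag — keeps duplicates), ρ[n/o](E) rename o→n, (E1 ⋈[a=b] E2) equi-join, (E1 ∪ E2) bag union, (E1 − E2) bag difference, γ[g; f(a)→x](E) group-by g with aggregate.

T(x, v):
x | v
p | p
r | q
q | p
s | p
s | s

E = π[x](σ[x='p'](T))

Per-node cardinality:
  T → 5
  σ[x='p'](T) → 1
  π[x](σ[x='p'](T)) → 1

|E| = 1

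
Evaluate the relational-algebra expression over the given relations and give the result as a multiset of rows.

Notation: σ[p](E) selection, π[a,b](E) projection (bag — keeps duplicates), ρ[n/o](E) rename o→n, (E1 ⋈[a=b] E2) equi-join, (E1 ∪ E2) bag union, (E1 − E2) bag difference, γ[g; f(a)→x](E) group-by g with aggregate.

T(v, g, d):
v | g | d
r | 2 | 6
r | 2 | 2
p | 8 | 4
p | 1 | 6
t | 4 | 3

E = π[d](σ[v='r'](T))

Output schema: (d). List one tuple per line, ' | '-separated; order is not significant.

Subexpression sizes:
  T → 5
  σ[v='r'](T) → 2
  π[d](σ[v='r'](T)) → 2

== RESULT ==
d
2
6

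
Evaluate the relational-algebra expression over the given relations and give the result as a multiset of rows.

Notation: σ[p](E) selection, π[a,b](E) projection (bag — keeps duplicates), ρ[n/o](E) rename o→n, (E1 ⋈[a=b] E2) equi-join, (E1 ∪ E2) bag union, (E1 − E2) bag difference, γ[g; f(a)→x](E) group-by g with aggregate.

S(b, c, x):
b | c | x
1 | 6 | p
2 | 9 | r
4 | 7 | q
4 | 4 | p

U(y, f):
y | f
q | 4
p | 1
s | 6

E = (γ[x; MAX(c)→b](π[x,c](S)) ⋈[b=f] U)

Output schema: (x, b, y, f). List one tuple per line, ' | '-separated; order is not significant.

Row counts bottom-up:
  S → 4
  π[x,c](S) → 4
  γ[x; MAX(c)→b](π[x,c](S)) → 3
  U → 3
  (γ[x; MAX(c)→b](π[x,c](S)) ⋈[b=f] U) → 1

== RESULT ==
x | b | y | f
p | 6 | s | 6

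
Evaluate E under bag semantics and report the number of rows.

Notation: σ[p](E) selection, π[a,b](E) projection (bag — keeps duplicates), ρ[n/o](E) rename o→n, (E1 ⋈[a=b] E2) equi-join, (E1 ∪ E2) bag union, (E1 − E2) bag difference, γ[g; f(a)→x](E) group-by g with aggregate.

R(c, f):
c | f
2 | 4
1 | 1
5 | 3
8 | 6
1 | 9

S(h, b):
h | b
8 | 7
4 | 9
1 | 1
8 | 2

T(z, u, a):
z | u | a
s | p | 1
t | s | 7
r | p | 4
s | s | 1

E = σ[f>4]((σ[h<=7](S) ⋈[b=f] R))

Row counts bottom-up:
  S → 4
  σ[h<=7](S) → 2
  R → 5
  (σ[h<=7](S) ⋈[b=f] R) → 2
  σ[f>4]((σ[h<=7](S) ⋈[b=f] R)) → 1

|E| = 1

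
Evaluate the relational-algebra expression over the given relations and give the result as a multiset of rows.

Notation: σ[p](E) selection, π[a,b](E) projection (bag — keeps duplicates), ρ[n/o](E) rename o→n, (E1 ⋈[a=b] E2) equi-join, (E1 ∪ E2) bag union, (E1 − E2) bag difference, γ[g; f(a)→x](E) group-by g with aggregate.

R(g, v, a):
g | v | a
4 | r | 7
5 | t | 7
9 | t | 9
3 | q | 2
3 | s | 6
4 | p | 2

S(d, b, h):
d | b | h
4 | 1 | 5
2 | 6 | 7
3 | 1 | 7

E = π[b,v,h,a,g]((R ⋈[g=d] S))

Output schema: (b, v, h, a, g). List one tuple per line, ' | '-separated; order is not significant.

Stepwise |·|:
  R → 6
  S → 3
  (R ⋈[g=d] S) → 4
  π[b,v,h,a,g]((R ⋈[g=d] S)) → 4

== RESULT ==
b | v | h | a | g
1 | p | 5 | 2 | 4
1 | q | 7 | 2 | 3
1 | r | 5 | 7 | 4
1 | s | 7 | 6 | 3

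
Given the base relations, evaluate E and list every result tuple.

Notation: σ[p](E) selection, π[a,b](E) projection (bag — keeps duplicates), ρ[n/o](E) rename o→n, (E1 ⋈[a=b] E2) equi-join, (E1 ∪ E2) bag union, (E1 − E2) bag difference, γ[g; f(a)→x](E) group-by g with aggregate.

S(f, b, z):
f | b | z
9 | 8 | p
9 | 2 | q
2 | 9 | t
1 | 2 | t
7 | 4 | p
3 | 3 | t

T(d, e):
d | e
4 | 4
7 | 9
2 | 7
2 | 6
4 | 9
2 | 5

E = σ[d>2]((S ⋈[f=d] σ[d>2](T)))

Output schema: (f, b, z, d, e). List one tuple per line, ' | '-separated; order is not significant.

Row counts bottom-up:
  S → 6
  T → 6
  σ[d>2](T) → 3
  (S ⋈[f=d] σ[d>2](T)) → 1
  σ[d>2]((S ⋈[f=d] σ[d>2](T))) → 1

== RESULT ==
f | b | z | d | e
7 | 4 | p | 7 | 9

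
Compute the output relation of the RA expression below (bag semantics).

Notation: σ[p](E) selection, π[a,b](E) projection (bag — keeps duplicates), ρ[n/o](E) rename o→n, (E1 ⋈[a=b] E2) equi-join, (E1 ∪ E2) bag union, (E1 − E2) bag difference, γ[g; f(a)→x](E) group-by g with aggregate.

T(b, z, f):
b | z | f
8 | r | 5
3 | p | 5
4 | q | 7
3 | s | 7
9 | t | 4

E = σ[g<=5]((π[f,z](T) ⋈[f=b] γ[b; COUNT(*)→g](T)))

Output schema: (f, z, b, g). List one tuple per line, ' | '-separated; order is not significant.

Per-node cardinality:
  T → 5
  π[f,z](T) → 5
  T → 5
  γ[b; COUNT(*)→g](T) → 4
  (π[f,z](T) ⋈[f=b] γ[b; COUNT(*)→g](T)) → 1
  σ[g<=5]((π[f,z](T) ⋈[f=b] γ[b; COUNT(*)→g](T))) → 1

== RESULT ==
f | z | b | g
4 | t | 4 | 1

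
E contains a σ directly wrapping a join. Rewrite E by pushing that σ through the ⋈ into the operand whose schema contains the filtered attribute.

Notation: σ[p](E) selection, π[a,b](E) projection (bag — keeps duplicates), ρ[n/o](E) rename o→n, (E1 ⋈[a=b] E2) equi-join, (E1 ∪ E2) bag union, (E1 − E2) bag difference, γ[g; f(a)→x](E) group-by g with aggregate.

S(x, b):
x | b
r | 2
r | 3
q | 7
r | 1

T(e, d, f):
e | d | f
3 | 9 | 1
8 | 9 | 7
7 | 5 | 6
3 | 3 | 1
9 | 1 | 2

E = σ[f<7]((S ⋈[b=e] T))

σ filters on f, owned by the right side.
E' = (S ⋈[b=e] σ[f<7](T))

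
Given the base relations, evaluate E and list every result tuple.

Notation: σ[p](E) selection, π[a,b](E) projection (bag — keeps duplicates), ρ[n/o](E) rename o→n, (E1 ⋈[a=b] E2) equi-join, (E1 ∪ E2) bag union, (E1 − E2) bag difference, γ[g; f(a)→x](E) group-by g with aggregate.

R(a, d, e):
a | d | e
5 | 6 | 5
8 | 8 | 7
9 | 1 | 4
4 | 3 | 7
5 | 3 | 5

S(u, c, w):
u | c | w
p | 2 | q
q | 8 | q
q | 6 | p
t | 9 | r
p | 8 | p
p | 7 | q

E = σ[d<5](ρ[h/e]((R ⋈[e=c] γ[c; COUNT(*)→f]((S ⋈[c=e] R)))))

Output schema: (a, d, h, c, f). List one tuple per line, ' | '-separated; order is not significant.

Stepwise |·|:
  R → 5
  S → 6
  R → 5
  (S ⋈[c=e] R) → 2
  γ[c; COUNT(*)→f]((S ⋈[c=e] R)) → 1
  (R ⋈[e=c] γ[c; COUNT(*)→f]((S ⋈[c=e] R))) → 2
  ρ[h/e]((R ⋈[e=c] γ[c; COUNT(*)→f]((S ⋈[c=e] R)))) → 2
  σ[d<5](ρ[h/e]((R ⋈[e=c] γ[c; COUNT(*)→f]((S ⋈[c=e] R))))) → 1

== RESULT ==
a | d | h | c | f
4 | 3 | 7 | 7 | 2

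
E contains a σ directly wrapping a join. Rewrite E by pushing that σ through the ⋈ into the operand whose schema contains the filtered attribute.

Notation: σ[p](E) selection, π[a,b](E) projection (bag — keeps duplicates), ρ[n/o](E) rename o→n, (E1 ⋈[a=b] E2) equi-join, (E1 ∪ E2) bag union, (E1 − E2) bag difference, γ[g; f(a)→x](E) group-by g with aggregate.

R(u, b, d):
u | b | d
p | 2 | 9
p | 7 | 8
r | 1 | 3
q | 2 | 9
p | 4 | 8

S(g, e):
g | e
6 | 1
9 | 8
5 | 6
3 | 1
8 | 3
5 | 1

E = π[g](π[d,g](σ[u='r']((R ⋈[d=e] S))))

σ filters on u, owned by the left side.
E' = π[g](π[d,g]((σ[u='r'](R) ⋈[d=e] S)))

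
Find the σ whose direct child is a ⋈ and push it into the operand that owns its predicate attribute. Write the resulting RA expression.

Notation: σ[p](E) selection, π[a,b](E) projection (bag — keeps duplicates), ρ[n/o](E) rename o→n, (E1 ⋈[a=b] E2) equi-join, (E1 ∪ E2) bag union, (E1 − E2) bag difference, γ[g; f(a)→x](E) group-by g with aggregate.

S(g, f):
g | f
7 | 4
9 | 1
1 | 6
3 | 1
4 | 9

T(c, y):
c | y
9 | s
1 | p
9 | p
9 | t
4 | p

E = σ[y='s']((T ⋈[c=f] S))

σ filters on y, owned by the left side.
E' = (σ[y='s'](T) ⋈[c=f] S)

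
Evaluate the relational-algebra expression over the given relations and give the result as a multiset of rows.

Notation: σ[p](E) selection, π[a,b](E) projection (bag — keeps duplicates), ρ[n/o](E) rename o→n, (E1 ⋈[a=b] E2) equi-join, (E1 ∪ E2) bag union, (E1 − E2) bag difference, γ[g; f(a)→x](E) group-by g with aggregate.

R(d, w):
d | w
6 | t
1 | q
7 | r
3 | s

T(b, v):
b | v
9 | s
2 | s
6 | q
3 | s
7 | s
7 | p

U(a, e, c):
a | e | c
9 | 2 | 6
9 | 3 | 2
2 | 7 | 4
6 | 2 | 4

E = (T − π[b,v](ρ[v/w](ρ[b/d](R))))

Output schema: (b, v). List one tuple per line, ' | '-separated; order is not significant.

Per-node cardinality:
  T → 6
  R → 4
  ρ[b/d](R) → 4
  ρ[v/w](ρ[b/d](R)) → 4
  π[b,v](ρ[v/w](ρ[b/d](R))) → 4
  (T − π[b,v](ρ[v/w](ρ[b/d](R)))) → 5

== RESULT ==
b | v
2 | s
6 | q
7 | p
7 | s
9 | s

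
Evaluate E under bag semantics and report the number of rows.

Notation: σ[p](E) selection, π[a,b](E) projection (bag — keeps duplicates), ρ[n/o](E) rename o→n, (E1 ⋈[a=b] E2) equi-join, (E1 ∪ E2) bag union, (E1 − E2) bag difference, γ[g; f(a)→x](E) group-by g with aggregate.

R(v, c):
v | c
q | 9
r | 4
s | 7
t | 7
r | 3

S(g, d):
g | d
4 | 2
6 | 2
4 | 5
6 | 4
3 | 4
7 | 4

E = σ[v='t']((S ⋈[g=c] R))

Row counts bottom-up:
  S → 6
  R → 5
  (S ⋈[g=c] R) → 5
  σ[v='t']((S ⋈[g=c] R)) → 1

|E| = 1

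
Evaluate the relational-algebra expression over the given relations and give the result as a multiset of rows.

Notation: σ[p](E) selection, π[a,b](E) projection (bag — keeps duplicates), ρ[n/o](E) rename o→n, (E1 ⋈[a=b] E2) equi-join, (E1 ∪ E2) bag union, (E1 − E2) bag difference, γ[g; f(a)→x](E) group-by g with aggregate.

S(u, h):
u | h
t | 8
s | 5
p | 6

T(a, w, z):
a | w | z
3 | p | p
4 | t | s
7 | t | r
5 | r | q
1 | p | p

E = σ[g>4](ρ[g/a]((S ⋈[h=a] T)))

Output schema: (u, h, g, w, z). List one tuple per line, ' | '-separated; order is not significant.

Subexpression sizes:
  S → 3
  T → 5
  (S ⋈[h=a] T) → 1
  ρ[g/a]((S ⋈[h=a] T)) → 1
  σ[g>4](ρ[g/a]((S ⋈[h=a] T))) → 1

== RESULT ==
u | h | g | w | z
s | 5 | 5 | r | q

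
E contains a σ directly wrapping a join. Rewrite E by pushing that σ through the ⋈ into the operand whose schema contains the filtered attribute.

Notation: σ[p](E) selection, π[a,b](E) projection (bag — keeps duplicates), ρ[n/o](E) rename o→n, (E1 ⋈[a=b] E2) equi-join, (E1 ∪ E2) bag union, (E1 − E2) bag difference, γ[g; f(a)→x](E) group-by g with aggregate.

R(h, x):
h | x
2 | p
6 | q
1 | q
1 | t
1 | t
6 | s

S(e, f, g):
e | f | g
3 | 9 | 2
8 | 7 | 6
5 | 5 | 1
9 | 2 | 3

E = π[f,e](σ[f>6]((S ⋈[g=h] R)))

σ filters on f, owned by the left side.
E' = π[f,e]((σ[f>6](S) ⋈[g=h] R))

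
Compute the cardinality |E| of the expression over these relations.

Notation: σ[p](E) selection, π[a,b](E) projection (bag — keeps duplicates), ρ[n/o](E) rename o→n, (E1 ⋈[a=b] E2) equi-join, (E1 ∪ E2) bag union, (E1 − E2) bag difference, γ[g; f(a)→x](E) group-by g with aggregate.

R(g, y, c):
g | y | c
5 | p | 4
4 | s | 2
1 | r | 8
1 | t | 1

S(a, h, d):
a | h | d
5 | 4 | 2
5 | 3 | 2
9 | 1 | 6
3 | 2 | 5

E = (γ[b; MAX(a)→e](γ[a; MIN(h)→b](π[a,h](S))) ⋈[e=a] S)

Row counts bottom-up:
  S → 4
  π[a,h](S) → 4
  γ[a; MIN(h)→b](π[a,h](S)) → 3
  γ[b; MAX(a)→e](γ[a; MIN(h)→b](π[a,h](S))) → 3
  S → 4
  (γ[b; MAX(a)→e](γ[a; MIN(h)→b](π[a,h](S))) ⋈[e=a] S) → 4

|E| = 4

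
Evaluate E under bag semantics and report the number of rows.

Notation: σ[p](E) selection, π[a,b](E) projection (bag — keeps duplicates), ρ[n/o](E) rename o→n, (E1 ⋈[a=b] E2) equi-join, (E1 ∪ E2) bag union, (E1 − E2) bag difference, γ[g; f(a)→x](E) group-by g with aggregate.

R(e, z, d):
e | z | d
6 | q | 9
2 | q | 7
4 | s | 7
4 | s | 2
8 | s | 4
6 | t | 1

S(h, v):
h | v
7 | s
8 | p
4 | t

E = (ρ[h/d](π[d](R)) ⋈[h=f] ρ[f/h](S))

Per-node cardinality:
  R → 6
  π[d](R) → 6
  ρ[h/d](π[d](R)) → 6
  S → 3
  ρ[f/h](S) → 3
  (ρ[h/d](π[d](R)) ⋈[h=f] ρ[f/h](S)) → 3

|E| = 3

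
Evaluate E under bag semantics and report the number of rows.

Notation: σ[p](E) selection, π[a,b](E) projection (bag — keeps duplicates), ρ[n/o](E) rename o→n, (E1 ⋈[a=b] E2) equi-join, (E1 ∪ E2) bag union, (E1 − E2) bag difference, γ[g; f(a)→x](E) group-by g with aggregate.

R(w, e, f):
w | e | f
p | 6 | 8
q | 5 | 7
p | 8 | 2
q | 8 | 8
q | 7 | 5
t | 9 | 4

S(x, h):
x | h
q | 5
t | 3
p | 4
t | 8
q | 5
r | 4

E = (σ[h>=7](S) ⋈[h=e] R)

Subexpression sizes:
  S → 6
  σ[h>=7](S) → 1
  R → 6
  (σ[h>=7](S) ⋈[h=e] R) → 2

|E| = 2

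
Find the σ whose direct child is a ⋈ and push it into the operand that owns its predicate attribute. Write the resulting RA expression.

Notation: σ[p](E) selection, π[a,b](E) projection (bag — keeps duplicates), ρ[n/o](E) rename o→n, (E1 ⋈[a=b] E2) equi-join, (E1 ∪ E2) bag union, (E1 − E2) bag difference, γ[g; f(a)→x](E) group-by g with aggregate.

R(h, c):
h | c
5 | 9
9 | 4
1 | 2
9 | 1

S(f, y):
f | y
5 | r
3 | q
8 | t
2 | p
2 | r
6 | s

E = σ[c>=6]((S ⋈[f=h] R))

σ filters on c, owned by the right side.
E' = (S ⋈[f=h] σ[c>=6](R))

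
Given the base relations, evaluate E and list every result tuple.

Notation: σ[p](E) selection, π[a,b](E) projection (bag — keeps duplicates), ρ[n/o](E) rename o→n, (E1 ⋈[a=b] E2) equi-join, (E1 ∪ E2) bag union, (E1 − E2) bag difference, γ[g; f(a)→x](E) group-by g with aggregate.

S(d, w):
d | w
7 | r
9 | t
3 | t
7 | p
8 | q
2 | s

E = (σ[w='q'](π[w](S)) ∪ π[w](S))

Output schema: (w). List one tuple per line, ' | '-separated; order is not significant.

Subexpression sizes:
  S → 6
  π[w](S) → 6
  σ[w='q'](π[w](S)) → 1
  S → 6
  π[w](S) → 6
  (σ[w='q'](π[w](S)) ∪ π[w](S)) → 7

== RESULT ==
w
p
q
q
r
s
t
t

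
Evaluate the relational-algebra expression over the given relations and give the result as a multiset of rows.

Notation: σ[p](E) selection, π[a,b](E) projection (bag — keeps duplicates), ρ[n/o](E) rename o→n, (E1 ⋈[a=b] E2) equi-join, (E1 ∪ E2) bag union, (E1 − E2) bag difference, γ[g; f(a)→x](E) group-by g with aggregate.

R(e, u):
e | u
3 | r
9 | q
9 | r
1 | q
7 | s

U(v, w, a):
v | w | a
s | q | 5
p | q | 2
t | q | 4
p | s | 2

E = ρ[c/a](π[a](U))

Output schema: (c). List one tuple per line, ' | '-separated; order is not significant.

Subexpression sizes:
  U → 4
  π[a](U) → 4
  ρ[c/a](π[a](U)) → 4

== RESULT ==
c
2
2
4
5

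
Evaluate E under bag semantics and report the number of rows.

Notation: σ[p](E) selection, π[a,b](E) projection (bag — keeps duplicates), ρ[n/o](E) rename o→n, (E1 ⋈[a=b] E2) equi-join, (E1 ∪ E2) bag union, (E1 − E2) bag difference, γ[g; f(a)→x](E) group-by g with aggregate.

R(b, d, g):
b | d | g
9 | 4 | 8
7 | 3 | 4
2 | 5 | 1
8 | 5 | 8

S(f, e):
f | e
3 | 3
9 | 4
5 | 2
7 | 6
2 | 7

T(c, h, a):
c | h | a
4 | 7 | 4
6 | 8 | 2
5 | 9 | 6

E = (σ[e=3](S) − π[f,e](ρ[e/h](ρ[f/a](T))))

Per-node cardinality:
  S → 5
  σ[e=3](S) → 1
  T → 3
  ρ[f/a](T) → 3
  ρ[e/h](ρ[f/a](T)) → 3
  π[f,e](ρ[e/h](ρ[f/a](T))) → 3
  (σ[e=3](S) − π[f,e](ρ[e/h](ρ[f/a](T)))) → 1

|E| = 1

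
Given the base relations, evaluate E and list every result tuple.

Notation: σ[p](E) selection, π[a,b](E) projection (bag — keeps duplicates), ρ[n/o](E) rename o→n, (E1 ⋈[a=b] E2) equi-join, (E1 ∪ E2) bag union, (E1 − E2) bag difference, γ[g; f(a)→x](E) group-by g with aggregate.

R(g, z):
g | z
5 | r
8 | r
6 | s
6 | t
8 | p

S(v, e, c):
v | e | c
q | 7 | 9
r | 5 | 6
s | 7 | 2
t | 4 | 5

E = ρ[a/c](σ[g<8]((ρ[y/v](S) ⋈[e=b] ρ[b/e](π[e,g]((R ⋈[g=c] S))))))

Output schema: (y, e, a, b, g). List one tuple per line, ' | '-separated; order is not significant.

Subexpression sizes:
  S → 4
  ρ[y/v](S) → 4
  R → 5
  S → 4
  (R ⋈[g=c] S) → 3
  π[e,g]((R ⋈[g=c] S)) → 3
  ρ[b/e](π[e,g]((R ⋈[g=c] S))) → 3
  (ρ[y/v](S) ⋈[e=b] ρ[b/e](π[e,g]((R ⋈[g=c] S)))) → 3
  σ[g<8]((ρ[y/v](S) ⋈[e=b] ρ[b/e](π[e,g]((R ⋈[g=c] S))))) → 3
  ρ[a/c](σ[g<8]((ρ[y/v](S) ⋈[e=b] ρ[b/e](π[e,g]((R ⋈[g=c] S)))))) → 3

== RESULT ==
y | e | a | b | g
r | 5 | 6 | 5 | 6
r | 5 | 6 | 5 | 6
t | 4 | 5 | 4 | 5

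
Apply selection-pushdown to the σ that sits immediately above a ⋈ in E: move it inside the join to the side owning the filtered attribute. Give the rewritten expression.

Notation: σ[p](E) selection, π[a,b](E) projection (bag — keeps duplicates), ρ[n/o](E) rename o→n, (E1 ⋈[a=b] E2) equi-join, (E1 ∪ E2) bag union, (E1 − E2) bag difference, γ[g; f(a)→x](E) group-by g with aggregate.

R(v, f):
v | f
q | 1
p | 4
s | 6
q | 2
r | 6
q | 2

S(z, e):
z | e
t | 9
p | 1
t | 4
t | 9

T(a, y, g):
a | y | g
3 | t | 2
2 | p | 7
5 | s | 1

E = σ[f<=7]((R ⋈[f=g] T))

σ filters on f, owned by the left side.
E' = (σ[f<=7](R) ⋈[f=g] T)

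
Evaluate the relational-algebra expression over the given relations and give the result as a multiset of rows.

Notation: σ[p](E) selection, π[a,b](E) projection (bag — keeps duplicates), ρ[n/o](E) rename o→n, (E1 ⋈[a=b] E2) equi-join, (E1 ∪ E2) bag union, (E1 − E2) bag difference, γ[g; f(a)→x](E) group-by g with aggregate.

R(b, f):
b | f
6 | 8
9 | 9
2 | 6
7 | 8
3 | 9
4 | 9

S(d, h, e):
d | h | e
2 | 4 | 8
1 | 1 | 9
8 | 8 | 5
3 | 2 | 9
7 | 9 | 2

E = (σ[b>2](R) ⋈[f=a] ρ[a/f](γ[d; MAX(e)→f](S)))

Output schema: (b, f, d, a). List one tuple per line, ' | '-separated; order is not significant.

Stepwise |·|:
  R → 6
  σ[b>2](R) → 5
  S → 5
  γ[d; MAX(e)→f](S) → 5
  ρ[a/f](γ[d; MAX(e)→f](S)) → 5
  (σ[b>2](R) ⋈[f=a] ρ[a/f](γ[d; MAX(e)→f](S))) → 8

== RESULT ==
b | f | d | a
3 | 9 | 1 | 9
3 | 9 | 3 | 9
4 | 9 | 1 | 9
4 | 9 | 3 | 9
6 | 8 | 2 | 8
7 | 8 | 2 | 8
9 | 9 | 1 | 9
9 | 9 | 3 | 9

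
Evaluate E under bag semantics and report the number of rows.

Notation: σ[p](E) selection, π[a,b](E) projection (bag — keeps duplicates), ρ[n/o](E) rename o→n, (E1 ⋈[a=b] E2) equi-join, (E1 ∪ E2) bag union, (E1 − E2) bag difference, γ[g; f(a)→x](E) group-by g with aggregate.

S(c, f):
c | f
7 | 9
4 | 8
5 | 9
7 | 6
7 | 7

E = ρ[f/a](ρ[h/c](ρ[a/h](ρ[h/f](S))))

Row counts bottom-up:
  S → 5
  ρ[h/f](S) → 5
  ρ[a/h](ρ[h/f](S)) → 5
  ρ[h/c](ρ[a/h](ρ[h/f](S))) → 5
  ρ[f/a](ρ[h/c](ρ[a/h](ρ[h/f](S)))) → 5

|E| = 5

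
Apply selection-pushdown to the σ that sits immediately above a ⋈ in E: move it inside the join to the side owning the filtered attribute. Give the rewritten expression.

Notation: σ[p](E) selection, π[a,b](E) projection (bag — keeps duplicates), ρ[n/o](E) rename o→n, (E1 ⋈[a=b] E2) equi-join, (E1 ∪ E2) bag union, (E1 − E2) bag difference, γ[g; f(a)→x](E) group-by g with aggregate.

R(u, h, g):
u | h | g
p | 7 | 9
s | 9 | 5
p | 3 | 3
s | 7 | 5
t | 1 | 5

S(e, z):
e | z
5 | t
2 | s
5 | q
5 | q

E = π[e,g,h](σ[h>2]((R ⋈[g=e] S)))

σ filters on h, owned by the left side.
E' = π[e,g,h]((σ[h>2](R) ⋈[g=e] S))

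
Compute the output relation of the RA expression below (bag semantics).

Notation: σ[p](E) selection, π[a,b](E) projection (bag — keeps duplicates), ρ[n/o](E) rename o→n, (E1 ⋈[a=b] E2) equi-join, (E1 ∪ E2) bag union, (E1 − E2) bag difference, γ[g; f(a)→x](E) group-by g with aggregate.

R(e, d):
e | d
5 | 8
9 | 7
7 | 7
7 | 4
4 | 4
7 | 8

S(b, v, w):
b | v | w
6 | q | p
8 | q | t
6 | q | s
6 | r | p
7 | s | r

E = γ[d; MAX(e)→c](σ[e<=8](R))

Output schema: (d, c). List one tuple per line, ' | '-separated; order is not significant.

Per-node cardinality:
  R → 6
  σ[e<=8](R) → 5
  γ[d; MAX(e)→c](σ[e<=8](R)) → 3

== RESULT ==
d | c
4 | 7
7 | 7
8 | 7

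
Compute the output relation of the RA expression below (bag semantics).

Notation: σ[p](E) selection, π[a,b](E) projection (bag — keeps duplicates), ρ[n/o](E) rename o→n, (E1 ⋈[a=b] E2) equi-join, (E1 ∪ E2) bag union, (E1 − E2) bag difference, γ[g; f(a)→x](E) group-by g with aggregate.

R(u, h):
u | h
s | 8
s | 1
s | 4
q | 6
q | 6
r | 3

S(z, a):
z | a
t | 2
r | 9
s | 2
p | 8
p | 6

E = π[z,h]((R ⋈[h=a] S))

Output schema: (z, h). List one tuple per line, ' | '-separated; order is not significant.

Row counts bottom-up:
  R → 6
  S → 5
  (R ⋈[h=a] S) → 3
  π[z,h]((R ⋈[h=a] S)) → 3

== RESULT ==
z | h
p | 6
p | 6
p | 8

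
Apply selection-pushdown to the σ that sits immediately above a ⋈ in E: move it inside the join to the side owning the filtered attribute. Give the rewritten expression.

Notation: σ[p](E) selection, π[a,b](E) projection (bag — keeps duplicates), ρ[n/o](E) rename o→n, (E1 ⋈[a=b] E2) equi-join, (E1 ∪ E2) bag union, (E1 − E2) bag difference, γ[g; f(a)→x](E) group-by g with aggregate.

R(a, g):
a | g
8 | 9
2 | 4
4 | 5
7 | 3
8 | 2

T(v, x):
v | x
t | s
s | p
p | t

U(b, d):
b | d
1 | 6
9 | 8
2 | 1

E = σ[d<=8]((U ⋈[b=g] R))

σ filters on d, owned by the left side.
E' = (σ[d<=8](U) ⋈[b=g] R)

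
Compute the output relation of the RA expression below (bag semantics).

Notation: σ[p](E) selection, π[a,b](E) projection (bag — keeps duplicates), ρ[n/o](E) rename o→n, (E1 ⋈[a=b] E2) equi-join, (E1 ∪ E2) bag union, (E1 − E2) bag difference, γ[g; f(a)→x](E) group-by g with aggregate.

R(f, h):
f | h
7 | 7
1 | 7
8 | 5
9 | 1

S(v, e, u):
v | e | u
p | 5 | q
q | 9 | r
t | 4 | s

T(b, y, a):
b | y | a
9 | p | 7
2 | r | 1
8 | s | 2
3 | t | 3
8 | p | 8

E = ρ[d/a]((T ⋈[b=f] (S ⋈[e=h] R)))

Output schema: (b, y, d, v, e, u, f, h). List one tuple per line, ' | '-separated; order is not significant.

Per-node cardinality:
  T → 5
  S → 3
  R → 4
  (S ⋈[e=h] R) → 1
  (T ⋈[b=f] (S ⋈[e=h] R)) → 2
  ρ[d/a]((T ⋈[b=f] (S ⋈[e=h] R))) → 2

== RESULT ==
b | y | d | v | e | u | f | h
8 | p | 8 | p | 5 | q | 8 | 5
8 | s | 2 | p | 5 | q | 8 | 5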